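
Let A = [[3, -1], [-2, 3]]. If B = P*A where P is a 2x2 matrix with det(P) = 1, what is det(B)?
7

By the multiplicative property of determinants, det(B) = det(P*A) = det(P) * det(A) = det(A),
so the determinant is invariant under multiplication by any determinant-1 matrix; we just need det(A).

det(A) = (3)(3) - (-1)(-2) = 9 - 2 = 7

Therefore det(B) = 1 * 7 = 7.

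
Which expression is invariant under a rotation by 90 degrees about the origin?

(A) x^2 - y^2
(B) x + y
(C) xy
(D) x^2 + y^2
D

A rotation by 90 degrees sends (x, y) to (-y, x).
Substitute the transformed coordinates into each option and compare with the original:
(A) x^2 - y^2  ->  (-y)^2 - (x)^2 = -x^2 + y^2   [differs from x^2 - y^2: not invariant]
(B) x + y  ->  (-y) + (x) = x - y   [differs from x + y: not invariant]
(C) xy  ->  (-y)(x) = -xy   [differs from xy: not invariant]
(D) x^2 + y^2  ->  (-y)^2 + (x)^2 = x^2 + y^2   [equals x^2 + y^2: invariant]

Only option (D), x^2 + y^2, is unchanged by the transformation.
Geometrically, x^2 + y^2 is the squared distance from the origin, which every rotation about the origin preserves.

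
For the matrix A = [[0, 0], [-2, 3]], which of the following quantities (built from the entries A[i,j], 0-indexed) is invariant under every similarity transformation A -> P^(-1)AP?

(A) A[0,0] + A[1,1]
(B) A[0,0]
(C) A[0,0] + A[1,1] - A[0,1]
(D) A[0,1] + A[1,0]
A

A[0,0] + A[1,1] is the trace of A. By the cyclic property of the trace, tr(P^(-1)AP) = tr(APP^(-1)) = tr(A), so it is the same for every matrix similar to A.

The other combinations are not similarity invariants. For example, take P = [[2, 1], [1, 1]] (det P = 1), so P^(-1) = [[1, -1], [-1, 2]] and
B = P^(-1)AP = [[1, -1], [-2, 2]].
Evaluating each option on A and on B:
(A) A[0,0] + A[1,1]: 3 for A, 3 for B -> unchanged
(B) A[0,0]: 0 for A, 1 for B -> changes
(C) A[0,0] + A[1,1] - A[0,1]: 3 for A, 4 for B -> changes
(D) A[0,1] + A[1,0]: -2 for A, -3 for B -> changes

Only (A) A[0,0] + A[1,1] = 3 survives (and it does so for every P, not just this one), so it is the invariant.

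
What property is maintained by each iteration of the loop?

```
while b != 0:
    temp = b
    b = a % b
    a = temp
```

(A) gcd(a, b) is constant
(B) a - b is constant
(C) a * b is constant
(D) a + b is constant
A

A loop invariant must hold before the first iteration and be re-established by every execution of the body.

(A) gcd(a, b) is constant: One iteration replaces (a, b) by (b, a mod b). Since a mod b = a - q*b for an integer q, any common divisor of a and b divides b and a mod b, and conversely; hence gcd(b, a mod b) = gcd(a, b). For instance (33, 4) -> (4, 1) keeps gcd = 1. At exit b = 0 and a = gcd of the original inputs.

The other options fail:
(B) a - b is constant: e.g. (a, b) = (33, 4) -> (4, 1): the difference goes from 29 to 3.
(C) a * b is constant: e.g. (a, b) = (33, 4) -> (4, 1): the product goes from 132 to 4.
(D) a + b is constant: e.g. (a, b) = (33, 4) -> (4, 1): the sum goes from 37 to 5.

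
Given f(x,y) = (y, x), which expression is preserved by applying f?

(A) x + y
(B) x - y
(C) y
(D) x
A

For f(x,y) = (y, x):
After applying f: x' = y, y' = x. So x' + y' = y + x = x + y.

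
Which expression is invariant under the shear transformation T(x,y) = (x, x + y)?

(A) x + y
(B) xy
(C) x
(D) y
C

Under the shear T(x,y) = (x, x + y):
Substitute the transformed coordinates into each option and compare with the original:
(A) x + y  ->  (x) + (x + y) = 2x + y   [differs from x + y: not invariant]
(B) xy  ->  (x)(x + y) = x^2 + xy   [differs from xy: not invariant]
(C) x  ->  (x) = x   [equals x: invariant]
(D) y  ->  (x + y) = x + y   [differs from y: not invariant]

Only option (C), x, is unchanged by the transformation.
A vertical shear moves points parallel to the y-axis, so the x-coordinate (and any function of x alone) is unchanged.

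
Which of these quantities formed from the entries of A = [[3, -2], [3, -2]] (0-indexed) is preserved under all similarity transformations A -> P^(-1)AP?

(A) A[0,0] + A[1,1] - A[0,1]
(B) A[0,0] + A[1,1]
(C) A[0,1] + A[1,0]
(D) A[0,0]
B

A[0,0] + A[1,1] is the trace of A. By the cyclic property of the trace, tr(P^(-1)AP) = tr(APP^(-1)) = tr(A), so it is the same for every matrix similar to A.

The other combinations are not similarity invariants. For example, take P = [[1, 1], [0, 1]] (det P = 1), so P^(-1) = [[1, -1], [0, 1]] and
B = P^(-1)AP = [[0, 0], [3, 1]].
Evaluating each option on A and on B:
(A) A[0,0] + A[1,1] - A[0,1]: 3 for A, 1 for B -> changes
(B) A[0,0] + A[1,1]: 1 for A, 1 for B -> unchanged
(C) A[0,1] + A[1,0]: 1 for A, 3 for B -> changes
(D) A[0,0]: 3 for A, 0 for B -> changes

Only (B) A[0,0] + A[1,1] = 1 survives (and it does so for every P, not just this one), so it is the invariant.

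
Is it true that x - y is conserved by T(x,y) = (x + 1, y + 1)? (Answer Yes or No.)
Yes

Substitute T(x,y) = (x + 1, y + 1) into the expression and compare with the original.

Original: x - y
After applying T: (x + 1) - (y + 1) = x - y

This is identical to the original x - y, so the expression is invariant.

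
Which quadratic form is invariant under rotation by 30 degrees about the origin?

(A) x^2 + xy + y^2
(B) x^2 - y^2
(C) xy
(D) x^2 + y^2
D

Rotation by 30 degrees sends (x, y) to (sqrt(3)x/2 - y/2, x/2 + sqrt(3)y/2).
Substitute the transformed coordinates into each option and compare with the original:
(A) x^2 + xy + y^2  ->  (sqrt(3)x/2 - y/2)^2 + (sqrt(3)x/2 - y/2)(x/2 + sqrt(3)y/2) + (x/2 + sqrt(3)y/2)^2 = sqrt(3)x^2/4 + x^2 + xy/2 - sqrt(3)y^2/4 + y^2   [differs from x^2 + xy + y^2: not invariant]
(B) x^2 - y^2  ->  (sqrt(3)x/2 - y/2)^2 - (x/2 + sqrt(3)y/2)^2 = x^2/2 - sqrt(3)xy - y^2/2   [differs from x^2 - y^2: not invariant]
(C) xy  ->  (sqrt(3)x/2 - y/2)(x/2 + sqrt(3)y/2) = sqrt(3)x^2/4 + xy/2 - sqrt(3)y^2/4   [differs from xy: not invariant]
(D) x^2 + y^2  ->  (sqrt(3)x/2 - y/2)^2 + (x/2 + sqrt(3)y/2)^2 = x^2 + y^2   [equals x^2 + y^2: invariant]

Only option (D), x^2 + y^2, is unchanged by the transformation.
x^2 + y^2 is the squared distance from the origin, which rotations preserve.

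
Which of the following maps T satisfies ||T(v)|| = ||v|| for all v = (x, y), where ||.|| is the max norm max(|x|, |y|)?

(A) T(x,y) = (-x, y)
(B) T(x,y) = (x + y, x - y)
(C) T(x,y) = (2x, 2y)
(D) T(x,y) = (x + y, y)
A

A transformation preserves a norm if ||T(v)|| = ||v|| for every v; a single vector where the norm changes rules an option out.

(A) T(x,y) = (-x, y): preserves the norm -- it only permutes the coordinates and/or flips signs, which leaves max(|x|, |y|) unchanged.
(B) T(x,y) = (x + y, x - y): v = (1, 1) has norm max(|1|, |1|) = 1, but T(v) = (2, 0) has norm 2 -- not preserved.
(C) T(x,y) = (2x, 2y): v = (1, 0) has norm max(|1|, |0|) = 1, but T(v) = (2, 0) has norm 2 -- not preserved.
(D) T(x,y) = (x + y, y): v = (1, 1) has norm max(|1|, |1|) = 1, but T(v) = (2, 1) has norm 2 -- not preserved.

Therefore the answer is (A).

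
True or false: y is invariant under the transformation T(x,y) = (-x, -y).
False

Substitute T(x,y) = (-x, -y) into the expression and compare with the original.

Original: y
After applying T: (-y) = -y

This differs from the original y (difference: -2y), so the expression is NOT invariant.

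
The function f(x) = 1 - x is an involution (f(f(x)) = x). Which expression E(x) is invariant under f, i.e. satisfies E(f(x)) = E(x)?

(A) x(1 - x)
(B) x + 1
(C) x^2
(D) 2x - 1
A

Replace x by f(x) = 1 - x in each option and simplify. As a quick numerical cross-check, also compare E(5) with E(f(5)) = E(-4).

(A) x(1 - x)  ->  (1 - x)(1 - (1 - x)), which simplifies back to x(1 - x); check: E(5) = -20, E(-4) = -20.   [invariant]
(B) x + 1  ->  (1 - x) + 1 = 2 - x; check: E(5) = 6 but E(-4) = -3.   [not invariant]
(C) x^2  ->  (1 - x)^2 = (x - 1)^2; check: E(5) = 25 but E(-4) = 16.   [not invariant]
(D) 2x - 1  ->  2(1 - x) - 1 = 1 - 2x; check: E(5) = 9 but E(-4) = -9.   [not invariant]

Only (A) is unchanged. E is symmetric under swapping x with f(x) = 1 - x, which is exactly what an involution does.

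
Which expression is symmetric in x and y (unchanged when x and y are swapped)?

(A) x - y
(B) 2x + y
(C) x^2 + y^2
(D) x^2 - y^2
C

A symmetric expression is unchanged when the variables are permuted; here the transformation to test is the swap (x, y) -> (y, x).
Substitute the transformed coordinates into each option and compare with the original:
(A) x - y  ->  (y) - (x) = -x + y   [differs from x - y: not invariant]
(B) 2x + y  ->  2(y) + (x) = x + 2y   [differs from 2x + y: not invariant]
(C) x^2 + y^2  ->  (y)^2 + (x)^2 = x^2 + y^2   [equals x^2 + y^2: invariant]
(D) x^2 - y^2  ->  (y)^2 - (x)^2 = -x^2 + y^2   [differs from x^2 - y^2: not invariant]

Only option (C), x^2 + y^2, is unchanged by the transformation.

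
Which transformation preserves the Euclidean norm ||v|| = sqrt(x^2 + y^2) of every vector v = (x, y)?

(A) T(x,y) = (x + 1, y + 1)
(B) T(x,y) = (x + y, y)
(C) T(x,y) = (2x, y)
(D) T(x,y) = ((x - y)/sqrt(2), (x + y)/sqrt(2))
D

A transformation preserves a norm if ||T(v)|| = ||v|| for every v; a single vector where the norm changes rules an option out.

(A) T(x,y) = (x + 1, y + 1): v = (1, 0) has norm sqrt((1)^2 + (0)^2) = 1, but T(v) = (2, 1) has norm sqrt(5) -- not preserved.
(B) T(x,y) = (x + y, y): v = (0, 1) has norm sqrt((0)^2 + (1)^2) = 1, but T(v) = (1, 1) has norm sqrt(2) -- not preserved.
(C) T(x,y) = (2x, y): v = (1, 0) has norm sqrt((1)^2 + (0)^2) = 1, but T(v) = (2, 0) has norm 2 -- not preserved.
(D) T(x,y) = ((x - y)/sqrt(2), (x + y)/sqrt(2)): preserves the norm -- it is an orthogonal map (a rotation/reflection), and (sqrt(2)(x - y)/2)^2 + (sqrt(2)(x + y)/2)^2 simplifies to x^2 + y^2.

Therefore the answer is (D).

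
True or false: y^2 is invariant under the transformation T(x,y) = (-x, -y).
True

Substitute T(x,y) = (-x, -y) into the expression and compare with the original.

Original: y^2
After applying T: (-y)^2 = y^2

This is identical to the original y^2, so the expression is invariant.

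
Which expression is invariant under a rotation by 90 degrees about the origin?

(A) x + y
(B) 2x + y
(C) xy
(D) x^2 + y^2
D

A rotation by 90 degrees sends (x, y) to (-y, x).
Substitute the transformed coordinates into each option and compare with the original:
(A) x + y  ->  (-y) + (x) = x - y   [differs from x + y: not invariant]
(B) 2x + y  ->  2(-y) + (x) = x - 2y   [differs from 2x + y: not invariant]
(C) xy  ->  (-y)(x) = -xy   [differs from xy: not invariant]
(D) x^2 + y^2  ->  (-y)^2 + (x)^2 = x^2 + y^2   [equals x^2 + y^2: invariant]

Only option (D), x^2 + y^2, is unchanged by the transformation.
Geometrically, x^2 + y^2 is the squared distance from the origin, which every rotation about the origin preserves.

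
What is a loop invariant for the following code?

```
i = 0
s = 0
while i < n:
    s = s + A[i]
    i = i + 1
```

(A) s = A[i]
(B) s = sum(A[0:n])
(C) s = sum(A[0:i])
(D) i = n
C

A loop invariant must hold before the first iteration and be re-established by every execution of the body.

(C) s = sum(A[0:i]): Initially i = 0 and s = 0 = sum of the empty slice A[0:0]. If s = sum(A[0:i]) holds at the top of an iteration, the body sets s to sum(A[0:i]) + A[i] = sum(A[0:i+1]) and then i to i+1, so s = sum(A[0:i]) holds again. At exit i = n, giving s = sum(A[0:n]).

The other options fail:
(A) s = A[i]: after the first iteration s = A[0] but i = 1, so s = A[i] compares s with the wrong element (and fails in general).
(B) s = sum(A[0:n]): false before the loop (s = 0, not the full sum) -- it only becomes true at exit.
(D) i = n: false initially (i = 0); it is the exit condition, not an invariant.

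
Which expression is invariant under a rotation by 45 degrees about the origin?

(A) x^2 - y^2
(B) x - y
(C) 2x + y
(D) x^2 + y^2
D

A rotation by 45 degrees sends (x, y) to (sqrt(2)x/2 - sqrt(2)y/2, sqrt(2)x/2 + sqrt(2)y/2).
Substitute the transformed coordinates into each option and compare with the original:
(A) x^2 - y^2  ->  (sqrt(2)x/2 - sqrt(2)y/2)^2 - (sqrt(2)x/2 + sqrt(2)y/2)^2 = -2xy   [differs from x^2 - y^2: not invariant]
(B) x - y  ->  (sqrt(2)x/2 - sqrt(2)y/2) - (sqrt(2)x/2 + sqrt(2)y/2) = -sqrt(2)y   [differs from x - y: not invariant]
(C) 2x + y  ->  2(sqrt(2)x/2 - sqrt(2)y/2) + (sqrt(2)x/2 + sqrt(2)y/2) = 3sqrt(2)x/2 - sqrt(2)y/2   [differs from 2x + y: not invariant]
(D) x^2 + y^2  ->  (sqrt(2)x/2 - sqrt(2)y/2)^2 + (sqrt(2)x/2 + sqrt(2)y/2)^2 = x^2 + y^2   [equals x^2 + y^2: invariant]

Only option (D), x^2 + y^2, is unchanged by the transformation.
Geometrically, x^2 + y^2 is the squared distance from the origin, which every rotation about the origin preserves.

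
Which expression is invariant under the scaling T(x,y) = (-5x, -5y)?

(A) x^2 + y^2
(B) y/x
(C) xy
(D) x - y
B

Under the uniform scaling T(x,y) = (-5x, -5y):
Substitute the transformed coordinates into each option and compare with the original:
(A) x^2 + y^2  ->  (-5x)^2 + (-5y)^2 = 25x^2 + 25y^2   [differs from x^2 + y^2: not invariant]
(B) y/x  ->  (-5y)/(-5x) = y/x   [equals y/x: invariant]
(C) xy  ->  (-5x)(-5y) = 25xy   [differs from xy: not invariant]
(D) x - y  ->  (-5x) - (-5y) = -5x + 5y   [differs from x - y: not invariant]

Only option (B), y/x, is unchanged by the transformation.
The common factor -5 cancels in a ratio of coordinates, while sums, products and sums of squares pick up factors of -5 or 25.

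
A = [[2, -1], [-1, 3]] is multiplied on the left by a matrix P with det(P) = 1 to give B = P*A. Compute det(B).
5

By the multiplicative property of determinants, det(B) = det(P*A) = det(P) * det(A) = det(A),
so the determinant is invariant under multiplication by any determinant-1 matrix; we just need det(A).

det(A) = (2)(3) - (-1)(-1) = 6 - 1 = 5

Therefore det(B) = 1 * 5 = 5.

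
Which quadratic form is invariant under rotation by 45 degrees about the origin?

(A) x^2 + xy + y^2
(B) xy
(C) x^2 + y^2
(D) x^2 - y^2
C

Rotation by 45 degrees sends (x, y) to (sqrt(2)x/2 - sqrt(2)y/2, sqrt(2)x/2 + sqrt(2)y/2).
Substitute the transformed coordinates into each option and compare with the original:
(A) x^2 + xy + y^2  ->  (sqrt(2)x/2 - sqrt(2)y/2)^2 + (sqrt(2)x/2 - sqrt(2)y/2)(sqrt(2)x/2 + sqrt(2)y/2) + (sqrt(2)x/2 + sqrt(2)y/2)^2 = 3x^2/2 + y^2/2   [differs from x^2 + xy + y^2: not invariant]
(B) xy  ->  (sqrt(2)x/2 - sqrt(2)y/2)(sqrt(2)x/2 + sqrt(2)y/2) = x^2/2 - y^2/2   [differs from xy: not invariant]
(C) x^2 + y^2  ->  (sqrt(2)x/2 - sqrt(2)y/2)^2 + (sqrt(2)x/2 + sqrt(2)y/2)^2 = x^2 + y^2   [equals x^2 + y^2: invariant]
(D) x^2 - y^2  ->  (sqrt(2)x/2 - sqrt(2)y/2)^2 - (sqrt(2)x/2 + sqrt(2)y/2)^2 = -2xy   [differs from x^2 - y^2: not invariant]

Only option (C), x^2 + y^2, is unchanged by the transformation.
x^2 + y^2 is the squared distance from the origin, which rotations preserve.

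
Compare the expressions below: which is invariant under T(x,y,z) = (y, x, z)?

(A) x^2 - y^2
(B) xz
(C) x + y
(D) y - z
C

Apply T(x,y,z) = (y, x, z) to each option, i.e. replace (x, y, z) by the transformed coordinates.
Substitute the transformed coordinates into each option and compare with the original:
(A) x^2 - y^2  ->  (y)^2 - (x)^2 = -x^2 + y^2   [differs from x^2 - y^2: not invariant]
(B) xz  ->  (y)(z) = yz   [differs from xz: not invariant]
(C) x + y  ->  (y) + (x) = x + y   [equals x + y: invariant]
(D) y - z  ->  (x) - (z) = x - z   [differs from y - z: not invariant]

Only option (C), x + y, is unchanged by the transformation.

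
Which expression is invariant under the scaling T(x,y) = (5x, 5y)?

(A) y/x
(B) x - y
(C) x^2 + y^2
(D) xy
A

Under the uniform scaling T(x,y) = (5x, 5y):
Substitute the transformed coordinates into each option and compare with the original:
(A) y/x  ->  (5y)/(5x) = y/x   [equals y/x: invariant]
(B) x - y  ->  (5x) - (5y) = 5x - 5y   [differs from x - y: not invariant]
(C) x^2 + y^2  ->  (5x)^2 + (5y)^2 = 25x^2 + 25y^2   [differs from x^2 + y^2: not invariant]
(D) xy  ->  (5x)(5y) = 25xy   [differs from xy: not invariant]

Only option (A), y/x, is unchanged by the transformation.
The common factor 5 cancels in a ratio of coordinates, while sums, products and sums of squares pick up factors of 5 or 25.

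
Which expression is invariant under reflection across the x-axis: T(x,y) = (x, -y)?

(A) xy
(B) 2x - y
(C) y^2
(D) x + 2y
C

The map is reflection across the x-axis: T(x,y) = (x, -y).
Substitute the transformed coordinates into each option and compare with the original:
(A) xy  ->  (x)(-y) = -xy   [differs from xy: not invariant]
(B) 2x - y  ->  2(x) - (-y) = 2x + y   [differs from 2x - y: not invariant]
(C) y^2  ->  (-y)^2 = y^2   [equals y^2: invariant]
(D) x + 2y  ->  (x) + 2(-y) = x - 2y   [differs from x + 2y: not invariant]

Only option (C), y^2, is unchanged by the transformation.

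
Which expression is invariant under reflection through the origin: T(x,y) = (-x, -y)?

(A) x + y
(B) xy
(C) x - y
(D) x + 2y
B

The map is reflection through the origin: T(x,y) = (-x, -y).
Substitute the transformed coordinates into each option and compare with the original:
(A) x + y  ->  (-x) + (-y) = -x - y   [differs from x + y: not invariant]
(B) xy  ->  (-x)(-y) = xy   [equals xy: invariant]
(C) x - y  ->  (-x) - (-y) = -x + y   [differs from x - y: not invariant]
(D) x + 2y  ->  (-x) + 2(-y) = -x - 2y   [differs from x + 2y: not invariant]

Only option (B), xy, is unchanged by the transformation.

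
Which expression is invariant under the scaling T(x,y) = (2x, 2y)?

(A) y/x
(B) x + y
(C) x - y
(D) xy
A

Under the uniform scaling T(x,y) = (2x, 2y):
Substitute the transformed coordinates into each option and compare with the original:
(A) y/x  ->  (2y)/(2x) = y/x   [equals y/x: invariant]
(B) x + y  ->  (2x) + (2y) = 2x + 2y   [differs from x + y: not invariant]
(C) x - y  ->  (2x) - (2y) = 2x - 2y   [differs from x - y: not invariant]
(D) xy  ->  (2x)(2y) = 4xy   [differs from xy: not invariant]

Only option (A), y/x, is unchanged by the transformation.
The common factor 2 cancels in a ratio of coordinates, while sums, products and sums of squares pick up factors of 2 or 4.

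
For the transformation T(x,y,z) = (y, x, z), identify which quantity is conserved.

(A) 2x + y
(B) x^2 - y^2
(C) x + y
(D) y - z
C

Apply T(x,y,z) = (y, x, z) to each option, i.e. replace (x, y, z) by the transformed coordinates.
Substitute the transformed coordinates into each option and compare with the original:
(A) 2x + y  ->  2(y) + (x) = x + 2y   [differs from 2x + y: not invariant]
(B) x^2 - y^2  ->  (y)^2 - (x)^2 = -x^2 + y^2   [differs from x^2 - y^2: not invariant]
(C) x + y  ->  (y) + (x) = x + y   [equals x + y: invariant]
(D) y - z  ->  (x) - (z) = x - z   [differs from y - z: not invariant]

Only option (C), x + y, is unchanged by the transformation.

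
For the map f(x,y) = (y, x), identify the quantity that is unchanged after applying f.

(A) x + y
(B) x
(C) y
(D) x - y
A

For f(x,y) = (y, x):
After applying f: x' = y, y' = x. So x' + y' = y + x = x + y.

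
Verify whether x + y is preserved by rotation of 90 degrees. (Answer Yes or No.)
No

Applying rotation by 90 degrees: x' = x*cos(90 degrees) - y*sin(90 degrees) = -y, y' = x*sin(90 degrees) + y*cos(90 degrees) = x

Substituting into x + y:
(-y) + (x)
= x - y

This differs from the original expression x + y, so it is NOT invariant.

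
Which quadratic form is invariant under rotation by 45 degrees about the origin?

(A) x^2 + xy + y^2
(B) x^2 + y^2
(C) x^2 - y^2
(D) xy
B

Rotation by 45 degrees sends (x, y) to (sqrt(2)x/2 - sqrt(2)y/2, sqrt(2)x/2 + sqrt(2)y/2).
Substitute the transformed coordinates into each option and compare with the original:
(A) x^2 + xy + y^2  ->  (sqrt(2)x/2 - sqrt(2)y/2)^2 + (sqrt(2)x/2 - sqrt(2)y/2)(sqrt(2)x/2 + sqrt(2)y/2) + (sqrt(2)x/2 + sqrt(2)y/2)^2 = 3x^2/2 + y^2/2   [differs from x^2 + xy + y^2: not invariant]
(B) x^2 + y^2  ->  (sqrt(2)x/2 - sqrt(2)y/2)^2 + (sqrt(2)x/2 + sqrt(2)y/2)^2 = x^2 + y^2   [equals x^2 + y^2: invariant]
(C) x^2 - y^2  ->  (sqrt(2)x/2 - sqrt(2)y/2)^2 - (sqrt(2)x/2 + sqrt(2)y/2)^2 = -2xy   [differs from x^2 - y^2: not invariant]
(D) xy  ->  (sqrt(2)x/2 - sqrt(2)y/2)(sqrt(2)x/2 + sqrt(2)y/2) = x^2/2 - y^2/2   [differs from xy: not invariant]

Only option (B), x^2 + y^2, is unchanged by the transformation.
x^2 + y^2 is the squared distance from the origin, which rotations preserve.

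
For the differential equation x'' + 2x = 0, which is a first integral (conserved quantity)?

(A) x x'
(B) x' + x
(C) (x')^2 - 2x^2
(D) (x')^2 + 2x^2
D

A first integral I satisfies dI/dt = 0 along every solution. Differentiate each option and use the equation of motion:
(A) d/dt[x x'] = (x')^2 + x x'' = (x')^2 - 2x^2, not identically 0
(B) d/dt[x' + x] = x'' + x' = -2x + x', not identically 0
(C) d/dt[(x')^2 - 2x^2] = 2x'x'' - 4x x' = -8x x', not identically 0
(D) d/dt[(x')^2 + 2x^2] = 2x'x'' + 4x x' = 2x'(-2x) + 4x x' = 0

Only (D) has zero time-derivative. So the energy-like quantity (x')^2 + 2x^2 is the first integral.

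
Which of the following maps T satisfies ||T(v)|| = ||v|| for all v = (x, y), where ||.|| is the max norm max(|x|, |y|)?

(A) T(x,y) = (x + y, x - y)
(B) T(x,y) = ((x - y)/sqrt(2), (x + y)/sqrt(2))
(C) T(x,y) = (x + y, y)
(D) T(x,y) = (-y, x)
D

A transformation preserves a norm if ||T(v)|| = ||v|| for every v; a single vector where the norm changes rules an option out.

(A) T(x,y) = (x + y, x - y): v = (1, 1) has norm max(|1|, |1|) = 1, but T(v) = (2, 0) has norm 2 -- not preserved.
(B) T(x,y) = ((x - y)/sqrt(2), (x + y)/sqrt(2)): v = (1, 0) has norm max(|1|, |0|) = 1, but T(v) = (sqrt(2)/2, sqrt(2)/2) has norm sqrt(2)/2 -- not preserved.
(C) T(x,y) = (x + y, y): v = (1, 1) has norm max(|1|, |1|) = 1, but T(v) = (2, 1) has norm 2 -- not preserved.
(D) T(x,y) = (-y, x): preserves the norm -- it only permutes the coordinates and/or flips signs, which leaves max(|x|, |y|) unchanged.

Therefore the answer is (D).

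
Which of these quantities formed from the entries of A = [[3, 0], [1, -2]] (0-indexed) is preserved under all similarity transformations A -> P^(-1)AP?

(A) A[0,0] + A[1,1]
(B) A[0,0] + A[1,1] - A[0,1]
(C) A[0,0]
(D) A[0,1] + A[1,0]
A

A[0,0] + A[1,1] is the trace of A. By the cyclic property of the trace, tr(P^(-1)AP) = tr(APP^(-1)) = tr(A), so it is the same for every matrix similar to A.

The other combinations are not similarity invariants. For example, take P = [[2, 1], [1, 1]] (det P = 1), so P^(-1) = [[1, -1], [-1, 2]] and
B = P^(-1)AP = [[6, 4], [-6, -5]].
Evaluating each option on A and on B:
(A) A[0,0] + A[1,1]: 1 for A, 1 for B -> unchanged
(B) A[0,0] + A[1,1] - A[0,1]: 1 for A, -3 for B -> changes
(C) A[0,0]: 3 for A, 6 for B -> changes
(D) A[0,1] + A[1,0]: 1 for A, -2 for B -> changes

Only (A) A[0,0] + A[1,1] = 1 survives (and it does so for every P, not just this one), so it is the invariant.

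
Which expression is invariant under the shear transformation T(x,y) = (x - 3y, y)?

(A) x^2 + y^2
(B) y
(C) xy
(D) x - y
B

Under the shear T(x,y) = (x - 3y, y):
Substitute the transformed coordinates into each option and compare with the original:
(A) x^2 + y^2  ->  (x - 3y)^2 + (y)^2 = x^2 - 6xy + 10y^2   [differs from x^2 + y^2: not invariant]
(B) y  ->  (y) = y   [equals y: invariant]
(C) xy  ->  (x - 3y)(y) = xy - 3y^2   [differs from xy: not invariant]
(D) x - y  ->  (x - 3y) - (y) = x - 4y   [differs from x - y: not invariant]

Only option (B), y, is unchanged by the transformation.
A horizontal shear moves points parallel to the x-axis, so the y-coordinate (and any function of y alone) is unchanged.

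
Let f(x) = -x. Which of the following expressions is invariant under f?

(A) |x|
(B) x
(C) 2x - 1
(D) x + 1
A

For f(x) = -x:
Applying f replaces x by -x. Since |-x| = |x|, the absolute value is unchanged by f, whereas x -> -x, 2x - 1 -> -2x - 1 and x + 1 -> -x + 1 all change.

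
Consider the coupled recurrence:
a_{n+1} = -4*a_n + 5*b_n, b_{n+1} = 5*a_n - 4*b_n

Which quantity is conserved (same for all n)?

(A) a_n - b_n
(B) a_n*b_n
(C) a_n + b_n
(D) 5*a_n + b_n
C

Replace a_n by a_{n+1} = -4*a_n + 5*b_n and b_n by b_{n+1} = 5*a_n - 4*b_n in each option and simplify:
(A) a_n - b_n  ->  (-4*a_n + 5*b_n) - (5*a_n - 4*b_n) = -9*a_n + 9*b_n   [not conserved]
(B) a_n*b_n  ->  (-4*a_n + 5*b_n)*(5*a_n - 4*b_n) = -20*a_n^2 + 41*a_n*b_n - 20*b_n^2   [not conserved]
(C) a_n + b_n  ->  (-4*a_n + 5*b_n) + (5*a_n - 4*b_n) = a_n + b_n   [conserved]
(D) 5*a_n + b_n  ->  5*(-4*a_n + 5*b_n) + (5*a_n - 4*b_n) = -15*a_n + 21*b_n   [not conserved]

Only (C) a_n + b_n returns to itself after one step, so it is the conserved quantity.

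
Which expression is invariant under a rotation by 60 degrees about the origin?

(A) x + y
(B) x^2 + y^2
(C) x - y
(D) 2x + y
B

A rotation by 60 degrees sends (x, y) to (x/2 - sqrt(3)y/2, sqrt(3)x/2 + y/2).
Substitute the transformed coordinates into each option and compare with the original:
(A) x + y  ->  (x/2 - sqrt(3)y/2) + (sqrt(3)x/2 + y/2) = x/2 + sqrt(3)x/2 - sqrt(3)y/2 + y/2   [differs from x + y: not invariant]
(B) x^2 + y^2  ->  (x/2 - sqrt(3)y/2)^2 + (sqrt(3)x/2 + y/2)^2 = x^2 + y^2   [equals x^2 + y^2: invariant]
(C) x - y  ->  (x/2 - sqrt(3)y/2) - (sqrt(3)x/2 + y/2) = -sqrt(3)x/2 + x/2 - sqrt(3)y/2 - y/2   [differs from x - y: not invariant]
(D) 2x + y  ->  2(x/2 - sqrt(3)y/2) + (sqrt(3)x/2 + y/2) = sqrt(3)x/2 + x - sqrt(3)y + y/2   [differs from 2x + y: not invariant]

Only option (B), x^2 + y^2, is unchanged by the transformation.
Geometrically, x^2 + y^2 is the squared distance from the origin, which every rotation about the origin preserves.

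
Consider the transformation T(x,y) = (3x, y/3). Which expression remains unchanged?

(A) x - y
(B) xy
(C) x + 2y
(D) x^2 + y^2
B

An expression E(x,y) is invariant under T if E(T(x,y)) = E(x,y). Here T(x,y) = (3x, y/3).
Substitute the transformed coordinates into each option and compare with the original:
(A) x - y  ->  (3x) - (y/3) = 3x - y/3   [differs from x - y: not invariant]
(B) xy  ->  (3x)(y/3) = xy   [equals xy: invariant]
(C) x + 2y  ->  (3x) + 2(y/3) = 3x + 2y/3   [differs from x + 2y: not invariant]
(D) x^2 + y^2  ->  (3x)^2 + (y/3)^2 = 9x^2 + y^2/9   [differs from x^2 + y^2: not invariant]

Only option (B), xy, is unchanged by the transformation.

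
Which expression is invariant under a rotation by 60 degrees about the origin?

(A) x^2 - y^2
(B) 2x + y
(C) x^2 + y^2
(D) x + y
C

A rotation by 60 degrees sends (x, y) to (x/2 - sqrt(3)y/2, sqrt(3)x/2 + y/2).
Substitute the transformed coordinates into each option and compare with the original:
(A) x^2 - y^2  ->  (x/2 - sqrt(3)y/2)^2 - (sqrt(3)x/2 + y/2)^2 = -x^2/2 - sqrt(3)xy + y^2/2   [differs from x^2 - y^2: not invariant]
(B) 2x + y  ->  2(x/2 - sqrt(3)y/2) + (sqrt(3)x/2 + y/2) = sqrt(3)x/2 + x - sqrt(3)y + y/2   [differs from 2x + y: not invariant]
(C) x^2 + y^2  ->  (x/2 - sqrt(3)y/2)^2 + (sqrt(3)x/2 + y/2)^2 = x^2 + y^2   [equals x^2 + y^2: invariant]
(D) x + y  ->  (x/2 - sqrt(3)y/2) + (sqrt(3)x/2 + y/2) = x/2 + sqrt(3)x/2 - sqrt(3)y/2 + y/2   [differs from x + y: not invariant]

Only option (C), x^2 + y^2, is unchanged by the transformation.
Geometrically, x^2 + y^2 is the squared distance from the origin, which every rotation about the origin preserves.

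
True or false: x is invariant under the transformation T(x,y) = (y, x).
False

Substitute T(x,y) = (y, x) into the expression and compare with the original.

Original: x
After applying T: (y) = y

This differs from the original x (difference: -x + y), so the expression is NOT invariant.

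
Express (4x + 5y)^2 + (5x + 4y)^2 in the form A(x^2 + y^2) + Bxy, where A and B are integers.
41(x^2 + y^2) + 80xy

Expanding: (4x + 5y)^2 = 16x^2 + 40xy + 25y^2
(5x + 4y)^2 = 25x^2 + 40xy + 16y^2
Sum = (16+25)(x^2+y^2) + 80xy = 41(x^2 + y^2) + 80xy
This is symmetric in x and y.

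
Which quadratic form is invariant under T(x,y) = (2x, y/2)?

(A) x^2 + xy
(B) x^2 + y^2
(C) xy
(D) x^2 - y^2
C

T multiplies x by 2 and divides y by 2.
Substitute the transformed coordinates into each option and compare with the original:
(A) x^2 + xy  ->  (2x)^2 + (2x)(y/2) = 4x^2 + xy   [differs from x^2 + xy: not invariant]
(B) x^2 + y^2  ->  (2x)^2 + (y/2)^2 = 4x^2 + y^2/4   [differs from x^2 + y^2: not invariant]
(C) xy  ->  (2x)(y/2) = xy   [equals xy: invariant]
(D) x^2 - y^2  ->  (2x)^2 - (y/2)^2 = 4x^2 - y^2/4   [differs from x^2 - y^2: not invariant]

Only option (C), xy, is unchanged by the transformation.
The factors 2 and 1/2 cancel only in the pure product xy.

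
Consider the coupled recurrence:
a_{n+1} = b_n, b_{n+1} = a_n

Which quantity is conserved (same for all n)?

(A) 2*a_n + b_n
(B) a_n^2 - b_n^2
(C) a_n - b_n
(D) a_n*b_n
D

Replace a_n by a_{n+1} = b_n and b_n by b_{n+1} = a_n in each option and simplify:
(A) 2*a_n + b_n  ->  2*(b_n) + (a_n) = a_n + 2*b_n   [not conserved]
(B) a_n^2 - b_n^2  ->  (b_n)^2 - (a_n)^2 = -a_n^2 + b_n^2   [not conserved]
(C) a_n - b_n  ->  (b_n) - (a_n) = -a_n + b_n   [not conserved]
(D) a_n*b_n  ->  (b_n)*(a_n) = a_n*b_n   [conserved]

Only (D) a_n*b_n returns to itself after one step, so it is the conserved quantity.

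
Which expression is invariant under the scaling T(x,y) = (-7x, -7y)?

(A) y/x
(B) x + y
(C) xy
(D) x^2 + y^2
A

Under the uniform scaling T(x,y) = (-7x, -7y):
Substitute the transformed coordinates into each option and compare with the original:
(A) y/x  ->  (-7y)/(-7x) = y/x   [equals y/x: invariant]
(B) x + y  ->  (-7x) + (-7y) = -7x - 7y   [differs from x + y: not invariant]
(C) xy  ->  (-7x)(-7y) = 49xy   [differs from xy: not invariant]
(D) x^2 + y^2  ->  (-7x)^2 + (-7y)^2 = 49x^2 + 49y^2   [differs from x^2 + y^2: not invariant]

Only option (A), y/x, is unchanged by the transformation.
The common factor -7 cancels in a ratio of coordinates, while sums, products and sums of squares pick up factors of -7 or 49.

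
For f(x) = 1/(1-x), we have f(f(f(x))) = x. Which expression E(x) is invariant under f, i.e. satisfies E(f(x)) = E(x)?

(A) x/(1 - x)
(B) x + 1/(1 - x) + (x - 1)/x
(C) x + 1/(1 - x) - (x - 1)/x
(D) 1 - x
B

Replace x by f(x) = 1/(1 - x) in each option and simplify. As a quick numerical cross-check, also compare E(4) with E(f(4)) = E(-1/3).

(A) x/(1 - x)  ->  (1/(1 - x))/(1 - (1/(1 - x))) = -1/x; check: E(4) = -4/3 but E(-1/3) = -1/4.   [not invariant]
(B) x + 1/(1 - x) + (x - 1)/x  ->  (1/(1 - x)) + 1/(1 - (1/(1 - x))) + ((1/(1 - x)) - 1)/(1/(1 - x)), which simplifies back to x + 1/(1 - x) + (x - 1)/x; check: E(4) = 53/12, E(-1/3) = 53/12.   [invariant]
(C) x + 1/(1 - x) - (x - 1)/x  ->  (1/(1 - x)) + 1/(1 - (1/(1 - x))) - ((1/(1 - x)) - 1)/(1/(1 - x)) = (x^2(1 - x) - x + (x - 1)^2)/(x(x - 1)); check: E(4) = 35/12 but E(-1/3) = -43/12.   [not invariant]
(D) 1 - x  ->  1 - (1/(1 - x)) = x/(x - 1); check: E(4) = -3 but E(-1/3) = 4/3.   [not invariant]

Only (B) is unchanged. Indeed f(f(x)) = 1/(1 - 1/(1-x)) = (1-x)/(-x) = (x-1)/x, so E(x) = x + f(x) + f(f(x)) is the sum over the whole 3-cycle; applying f just permutes the three terms cyclically (x -> f(x) -> f(f(x)) -> x), leaving the sum unchanged.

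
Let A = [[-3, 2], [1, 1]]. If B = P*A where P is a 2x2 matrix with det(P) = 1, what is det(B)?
-5

By the multiplicative property of determinants, det(B) = det(P*A) = det(P) * det(A) = det(A),
so the determinant is invariant under multiplication by any determinant-1 matrix; we just need det(A).

det(A) = (-3)(1) - (2)(1) = -3 - 2 = -5

Therefore det(B) = 1 * (-5) = -5.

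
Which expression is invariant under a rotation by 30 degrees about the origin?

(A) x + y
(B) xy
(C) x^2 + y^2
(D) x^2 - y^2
C

A rotation by 30 degrees sends (x, y) to (sqrt(3)x/2 - y/2, x/2 + sqrt(3)y/2).
Substitute the transformed coordinates into each option and compare with the original:
(A) x + y  ->  (sqrt(3)x/2 - y/2) + (x/2 + sqrt(3)y/2) = x/2 + sqrt(3)x/2 - y/2 + sqrt(3)y/2   [differs from x + y: not invariant]
(B) xy  ->  (sqrt(3)x/2 - y/2)(x/2 + sqrt(3)y/2) = sqrt(3)x^2/4 + xy/2 - sqrt(3)y^2/4   [differs from xy: not invariant]
(C) x^2 + y^2  ->  (sqrt(3)x/2 - y/2)^2 + (x/2 + sqrt(3)y/2)^2 = x^2 + y^2   [equals x^2 + y^2: invariant]
(D) x^2 - y^2  ->  (sqrt(3)x/2 - y/2)^2 - (x/2 + sqrt(3)y/2)^2 = x^2/2 - sqrt(3)xy - y^2/2   [differs from x^2 - y^2: not invariant]

Only option (C), x^2 + y^2, is unchanged by the transformation.
Geometrically, x^2 + y^2 is the squared distance from the origin, which every rotation about the origin preserves.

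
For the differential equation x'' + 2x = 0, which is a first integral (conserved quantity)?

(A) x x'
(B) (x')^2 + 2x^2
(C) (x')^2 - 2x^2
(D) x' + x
B

A first integral I satisfies dI/dt = 0 along every solution. Differentiate each option and use the equation of motion:
(A) d/dt[x x'] = (x')^2 + x x'' = (x')^2 - 2x^2, not identically 0
(B) d/dt[(x')^2 + 2x^2] = 2x'x'' + 4x x' = 2x'(-2x) + 4x x' = 0
(C) d/dt[(x')^2 - 2x^2] = 2x'x'' - 4x x' = -8x x', not identically 0
(D) d/dt[x' + x] = x'' + x' = -2x + x', not identically 0

Only (B) has zero time-derivative. So the energy-like quantity (x')^2 + 2x^2 is the first integral.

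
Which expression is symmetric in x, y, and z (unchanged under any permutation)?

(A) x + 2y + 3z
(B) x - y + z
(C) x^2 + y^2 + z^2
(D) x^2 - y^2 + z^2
C

A symmetric expression is unchanged when the variables are permuted; here the transformation to test is the swap (x, y) -> (y, x).
A symmetric expression must survive every permutation; the single swap x <-> y already eliminates the distractors, and the keyed expression is also unchanged by x <-> z and y <-> z (each variable enters it in exactly the same way).
Substitute the transformed coordinates into each option and compare with the original:
(A) x + 2y + 3z  ->  (y) + 2(x) + 3z = 2x + y + 3z   [differs from x + 2y + 3z: not invariant]
(B) x - y + z  ->  (y) - (x) + z = -x + y + z   [differs from x - y + z: not invariant]
(C) x^2 + y^2 + z^2  ->  (y)^2 + (x)^2 + z^2 = x^2 + y^2 + z^2   [equals x^2 + y^2 + z^2: invariant]
(D) x^2 - y^2 + z^2  ->  (y)^2 - (x)^2 + z^2 = -x^2 + y^2 + z^2   [differs from x^2 - y^2 + z^2: not invariant]

Only option (C), x^2 + y^2 + z^2, is unchanged by the transformation.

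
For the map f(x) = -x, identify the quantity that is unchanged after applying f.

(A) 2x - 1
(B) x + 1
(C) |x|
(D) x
C

For f(x) = -x:
Applying f replaces x by -x. Since |-x| = |x|, the absolute value is unchanged by f, whereas x -> -x, 2x - 1 -> -2x - 1 and x + 1 -> -x + 1 all change.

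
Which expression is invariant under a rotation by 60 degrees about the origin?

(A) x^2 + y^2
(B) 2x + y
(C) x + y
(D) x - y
A

A rotation by 60 degrees sends (x, y) to (x/2 - sqrt(3)y/2, sqrt(3)x/2 + y/2).
Substitute the transformed coordinates into each option and compare with the original:
(A) x^2 + y^2  ->  (x/2 - sqrt(3)y/2)^2 + (sqrt(3)x/2 + y/2)^2 = x^2 + y^2   [equals x^2 + y^2: invariant]
(B) 2x + y  ->  2(x/2 - sqrt(3)y/2) + (sqrt(3)x/2 + y/2) = sqrt(3)x/2 + x - sqrt(3)y + y/2   [differs from 2x + y: not invariant]
(C) x + y  ->  (x/2 - sqrt(3)y/2) + (sqrt(3)x/2 + y/2) = x/2 + sqrt(3)x/2 - sqrt(3)y/2 + y/2   [differs from x + y: not invariant]
(D) x - y  ->  (x/2 - sqrt(3)y/2) - (sqrt(3)x/2 + y/2) = -sqrt(3)x/2 + x/2 - sqrt(3)y/2 - y/2   [differs from x - y: not invariant]

Only option (A), x^2 + y^2, is unchanged by the transformation.
Geometrically, x^2 + y^2 is the squared distance from the origin, which every rotation about the origin preserves.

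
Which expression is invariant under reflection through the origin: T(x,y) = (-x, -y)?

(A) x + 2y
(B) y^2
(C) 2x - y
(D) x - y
B

The map is reflection through the origin: T(x,y) = (-x, -y).
Substitute the transformed coordinates into each option and compare with the original:
(A) x + 2y  ->  (-x) + 2(-y) = -x - 2y   [differs from x + 2y: not invariant]
(B) y^2  ->  (-y)^2 = y^2   [equals y^2: invariant]
(C) 2x - y  ->  2(-x) - (-y) = -2x + y   [differs from 2x - y: not invariant]
(D) x - y  ->  (-x) - (-y) = -x + y   [differs from x - y: not invariant]

Only option (B), y^2, is unchanged by the transformation.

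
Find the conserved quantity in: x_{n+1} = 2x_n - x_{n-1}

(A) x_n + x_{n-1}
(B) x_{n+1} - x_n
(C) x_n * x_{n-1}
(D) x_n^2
B

For the recurrence x_{n+1} = 2x_n - x_{n-1}:

If x_{n+1} = 2x_n - x_{n-1}, then:
x_{n+1} - x_n = x_n - x_{n-1}
The first difference is constant throughout the sequence.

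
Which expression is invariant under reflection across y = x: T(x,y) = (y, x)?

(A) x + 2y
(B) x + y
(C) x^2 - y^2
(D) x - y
B

The map is reflection across y = x: T(x,y) = (y, x).
Substitute the transformed coordinates into each option and compare with the original:
(A) x + 2y  ->  (y) + 2(x) = 2x + y   [differs from x + 2y: not invariant]
(B) x + y  ->  (y) + (x) = x + y   [equals x + y: invariant]
(C) x^2 - y^2  ->  (y)^2 - (x)^2 = -x^2 + y^2   [differs from x^2 - y^2: not invariant]
(D) x - y  ->  (y) - (x) = -x + y   [differs from x - y: not invariant]

Only option (B), x + y, is unchanged by the transformation.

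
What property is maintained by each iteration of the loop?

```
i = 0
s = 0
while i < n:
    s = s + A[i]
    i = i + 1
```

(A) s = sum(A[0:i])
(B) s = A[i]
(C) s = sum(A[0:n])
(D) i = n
A

A loop invariant must hold before the first iteration and be re-established by every execution of the body.

(A) s = sum(A[0:i]): Initially i = 0 and s = 0 = sum of the empty slice A[0:0]. If s = sum(A[0:i]) holds at the top of an iteration, the body sets s to sum(A[0:i]) + A[i] = sum(A[0:i+1]) and then i to i+1, so s = sum(A[0:i]) holds again. At exit i = n, giving s = sum(A[0:n]).

The other options fail:
(B) s = A[i]: after the first iteration s = A[0] but i = 1, so s = A[i] compares s with the wrong element (and fails in general).
(C) s = sum(A[0:n]): false before the loop (s = 0, not the full sum) -- it only becomes true at exit.
(D) i = n: false initially (i = 0); it is the exit condition, not an invariant.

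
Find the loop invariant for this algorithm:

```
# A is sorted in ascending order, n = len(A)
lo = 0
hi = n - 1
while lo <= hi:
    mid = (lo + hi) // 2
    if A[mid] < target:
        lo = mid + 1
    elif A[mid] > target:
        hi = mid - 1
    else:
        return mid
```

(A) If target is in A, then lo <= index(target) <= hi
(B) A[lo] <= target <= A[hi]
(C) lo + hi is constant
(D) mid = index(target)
A

A loop invariant must hold before the first iteration and be re-established by every execution of the body.

(A) If target is in A, then lo <= index(target) <= hi: Before the loop [lo, hi] = [0, n-1] covers every index. When A[mid] < target, sortedness puts target strictly to the right of mid, so setting lo = mid + 1 keeps index(target) in [lo, hi]; symmetrically for hi = mid - 1. Hence 'if target is in A then lo <= index(target) <= hi' holds after every iteration, and when lo > hi it proves target is absent.

The other options fail:
(B) A[lo] <= target <= A[hi]: fails when target is not in A (e.g. target < A[0] already violates it before the loop), so it is not maintained in general.
(C) lo + hi is constant: each iteration moves exactly one of lo, hi, so lo + hi changes (e.g. 0 + (n-1) becomes (mid+1) + (n-1)).
(D) mid = index(target): mid is just the current probe; it equals index(target) only on the iteration that returns.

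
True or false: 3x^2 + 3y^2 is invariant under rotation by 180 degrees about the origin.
True

Applying rotation by 180 degrees: x' = x*cos(180 degrees) - y*sin(180 degrees) = -x, y' = x*sin(180 degrees) + y*cos(180 degrees) = -y

Substituting into 3x^2 + 3y^2:
3(-x)^2 + 3(-y)^2
= 3x^2 + 3y^2

This equals the original expression 3x^2 + 3y^2, so it IS invariant.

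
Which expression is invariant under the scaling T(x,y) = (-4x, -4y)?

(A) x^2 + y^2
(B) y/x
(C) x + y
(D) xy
B

Under the uniform scaling T(x,y) = (-4x, -4y):
Substitute the transformed coordinates into each option and compare with the original:
(A) x^2 + y^2  ->  (-4x)^2 + (-4y)^2 = 16x^2 + 16y^2   [differs from x^2 + y^2: not invariant]
(B) y/x  ->  (-4y)/(-4x) = y/x   [equals y/x: invariant]
(C) x + y  ->  (-4x) + (-4y) = -4x - 4y   [differs from x + y: not invariant]
(D) xy  ->  (-4x)(-4y) = 16xy   [differs from xy: not invariant]

Only option (B), y/x, is unchanged by the transformation.
The common factor -4 cancels in a ratio of coordinates, while sums, products and sums of squares pick up factors of -4 or 16.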